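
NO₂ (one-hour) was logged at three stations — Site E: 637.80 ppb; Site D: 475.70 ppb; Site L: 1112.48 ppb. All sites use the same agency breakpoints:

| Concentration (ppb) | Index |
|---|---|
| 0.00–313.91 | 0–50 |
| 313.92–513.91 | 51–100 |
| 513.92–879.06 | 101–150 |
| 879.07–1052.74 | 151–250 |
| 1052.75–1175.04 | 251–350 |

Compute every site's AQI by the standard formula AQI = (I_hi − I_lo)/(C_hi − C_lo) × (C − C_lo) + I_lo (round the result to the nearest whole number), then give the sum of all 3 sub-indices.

Site E: 637.80 ∈ [513.92, 879.06] ↔ index [101, 150].
101 + (637.80−513.92)·(150−101)/(879.06−513.92) = 101 + 123.88·49/365.14 ≈ 117.62, so AQI = 118.
Site D 475.70: bracket 313.92–513.91 → index 51–100; slope 49/199.99, offset 161.78.
AQI = 51 + 49/199.99·161.78 ≈ 90.64 ⇒ 91.
Site L: 1112.48 lies in 1052.75–1175.04, so I_lo=251, I_hi=350, C_lo=1052.75, C_hi=1175.04.
(350−251)/(1175.04−1052.75) × (1112.48−1052.75) + 251 = 99/122.29 × 59.73 + 251 ≈ 299.35 → 299.
AQIs: Site E=118, Site D=91, Site L=299. Sum = 118 + 91 + 299 = 508.

508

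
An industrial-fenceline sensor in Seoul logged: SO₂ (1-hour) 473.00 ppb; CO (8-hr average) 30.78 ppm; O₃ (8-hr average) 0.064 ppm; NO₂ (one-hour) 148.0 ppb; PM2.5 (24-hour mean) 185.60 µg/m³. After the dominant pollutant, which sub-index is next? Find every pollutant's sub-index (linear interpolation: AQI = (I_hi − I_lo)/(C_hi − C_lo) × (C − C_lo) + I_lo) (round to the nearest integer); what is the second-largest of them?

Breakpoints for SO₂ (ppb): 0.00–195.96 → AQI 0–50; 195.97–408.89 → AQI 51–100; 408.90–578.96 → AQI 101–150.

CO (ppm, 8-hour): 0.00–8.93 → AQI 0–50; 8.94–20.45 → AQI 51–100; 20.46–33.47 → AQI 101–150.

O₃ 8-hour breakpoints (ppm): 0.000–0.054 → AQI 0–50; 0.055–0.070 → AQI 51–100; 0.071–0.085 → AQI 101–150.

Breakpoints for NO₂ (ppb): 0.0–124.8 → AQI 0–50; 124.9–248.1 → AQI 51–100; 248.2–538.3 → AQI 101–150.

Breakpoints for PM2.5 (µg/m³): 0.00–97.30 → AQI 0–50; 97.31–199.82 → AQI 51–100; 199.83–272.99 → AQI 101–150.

SO₂: row 408.90–578.96 (AQI 101–150). (150−101)·(473.00−408.90)/(578.96−408.90) + 101 = 49·64.10/170.06 + 101 ≈ 119.47 → 119.
CO 30.78: bracket 20.46–33.47 → index 101–150; slope 49/13.01, offset 10.32.
AQI = 101 + 49/13.01·10.32 ≈ 139.87 ⇒ 140.
O₃: 0.064 lies in 0.055–0.070, so I_lo=51, I_hi=100, C_lo=0.055, C_hi=0.070.
(100−51)/(0.070−0.055) × (0.064−0.055) + 51 = 49/0.015 × 0.009 + 51 ≈ 80.40 → 80.
NO₂: 148.0 lies in 124.9–248.1, so I_lo=51, I_hi=100, C_lo=124.9, C_hi=248.1.
(100−51)/(248.1−124.9) × (148.0−124.9) + 51 = 49/123.2 × 23.1 + 51 ≈ 60.19 → 60.
PM2.5: 185.60 lies in 97.31–199.82, so I_lo=51, I_hi=100, C_lo=97.31, C_hi=199.82.
(100−51)/(199.82−97.31) × (185.60−97.31) + 51 = 49/102.51 × 88.29 + 51 ≈ 93.20 → 93.
Sub-indices: SO₂→119, CO→140, O₃→80, NO₂→60, PM2.5→93. Ranked high→low: 140, 119, 93, 80, 60. Second-highest sub-index = 119.

119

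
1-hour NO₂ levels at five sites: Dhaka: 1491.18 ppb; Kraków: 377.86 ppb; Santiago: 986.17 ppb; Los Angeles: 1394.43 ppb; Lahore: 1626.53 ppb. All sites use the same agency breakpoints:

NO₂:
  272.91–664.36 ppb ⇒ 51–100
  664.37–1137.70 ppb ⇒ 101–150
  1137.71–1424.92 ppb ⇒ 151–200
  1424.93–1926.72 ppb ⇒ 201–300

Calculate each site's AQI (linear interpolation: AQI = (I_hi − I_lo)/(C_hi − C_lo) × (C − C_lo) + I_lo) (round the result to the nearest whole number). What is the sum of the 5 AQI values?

848

Dhaka: row 1424.93–1926.72 (AQI 201–300). (300−201)·(1491.18−1424.93)/(1926.72−1424.93) + 201 = 99·66.25/501.79 + 201 ≈ 214.07 → 214.
Kraków: 377.86 ∈ [272.91, 664.36] ↔ index [51, 100].
51 + (377.86−272.91)·(100−51)/(664.36−272.91) = 51 + 104.95·49/391.45 ≈ 64.14, so AQI = 64.
Santiago 986.17: bracket 664.37–1137.70 → index 101–150; slope 49/473.33, offset 321.80.
AQI = 101 + 49/473.33·321.80 ≈ 134.31 ⇒ 134.
Los Angeles: 1394.43 ∈ [1137.71, 1424.92] ↔ index [151, 200].
151 + (1394.43−1137.71)·(200−151)/(1424.92−1137.71) = 151 + 256.72·49/287.21 ≈ 194.80, so AQI = 195.
Lahore: 1626.53 lies in 1424.93–1926.72, so I_lo=201, I_hi=300, C_lo=1424.93, C_hi=1926.72.
(300−201)/(1926.72−1424.93) × (1626.53−1424.93) + 201 = 99/501.79 × 201.60 + 201 ≈ 240.77 → 241.
AQIs: Dhaka=214, Kraków=64, Santiago=134, Los Angeles=195, Lahore=241. Sum = 214 + 64 + 134 + 195 + 241 = 848.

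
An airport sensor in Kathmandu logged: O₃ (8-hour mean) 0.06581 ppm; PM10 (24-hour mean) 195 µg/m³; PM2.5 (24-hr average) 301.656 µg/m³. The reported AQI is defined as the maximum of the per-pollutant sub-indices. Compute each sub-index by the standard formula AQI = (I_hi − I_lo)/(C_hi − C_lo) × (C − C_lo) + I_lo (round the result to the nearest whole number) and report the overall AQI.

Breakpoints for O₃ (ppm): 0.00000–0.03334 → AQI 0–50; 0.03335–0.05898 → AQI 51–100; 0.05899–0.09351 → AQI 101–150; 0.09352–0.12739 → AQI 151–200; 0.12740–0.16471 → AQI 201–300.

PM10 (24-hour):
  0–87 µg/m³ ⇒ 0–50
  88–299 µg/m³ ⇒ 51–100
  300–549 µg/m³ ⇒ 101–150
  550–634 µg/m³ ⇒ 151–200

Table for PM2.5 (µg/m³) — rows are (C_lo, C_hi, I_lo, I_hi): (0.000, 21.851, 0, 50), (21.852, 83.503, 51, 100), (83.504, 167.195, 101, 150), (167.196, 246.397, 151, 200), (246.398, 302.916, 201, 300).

298

O₃: row 0.05899–0.09351 (AQI 101–150). (150−101)·(0.06581−0.05899)/(0.09351−0.05899) + 101 = 49·0.00682/0.03452 + 101 ≈ 110.68 → 111.
PM10 195: bracket 88–299 → index 51–100; slope 49/211, offset 107.
AQI = 51 + 49/211·107 ≈ 75.85 ⇒ 76.
PM2.5: 301.656 lies in 246.398–302.916, so I_lo=201, I_hi=300, C_lo=246.398, C_hi=302.916.
(300−201)/(302.916−246.398) × (301.656−246.398) + 201 = 99/56.518 × 55.258 + 201 ≈ 297.79 → 298.
Sub-indices: O₃→111, PM10→76, PM2.5→298. Overall AQI = max = 298; dominant pollutant is PM2.5.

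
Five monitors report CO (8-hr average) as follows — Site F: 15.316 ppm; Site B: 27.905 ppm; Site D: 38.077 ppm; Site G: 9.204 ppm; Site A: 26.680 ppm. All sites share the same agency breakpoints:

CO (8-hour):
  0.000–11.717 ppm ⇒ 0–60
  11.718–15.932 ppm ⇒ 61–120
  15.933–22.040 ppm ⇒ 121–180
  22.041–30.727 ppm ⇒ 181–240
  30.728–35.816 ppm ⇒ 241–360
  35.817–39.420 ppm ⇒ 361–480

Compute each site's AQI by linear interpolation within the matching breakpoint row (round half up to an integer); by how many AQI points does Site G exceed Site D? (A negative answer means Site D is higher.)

Site F: 15.316 lies in 11.718–15.932, so I_lo=61, I_hi=120, C_lo=11.718, C_hi=15.932.
(120−61)/(15.932−11.718) × (15.316−11.718) + 61 = 59/4.214 × 3.598 + 61 ≈ 111.38 → 111.
Site B: row 22.041–30.727 (AQI 181–240). (240−181)·(27.905−22.041)/(30.727−22.041) + 181 = 59·5.864/8.686 + 181 ≈ 220.83 → 221.
Site D: row 35.817–39.420 (AQI 361–480). (480−361)·(38.077−35.817)/(39.420−35.817) + 361 = 119·2.260/3.603 + 361 ≈ 435.64 → 436.
Site G: 9.204 lies in 0.000–11.717, so I_lo=0, I_hi=60, C_lo=0.000, C_hi=11.717.
(60−0)/(11.717−0.000) × (9.204−0.000) + 0 = 60/11.717 × 9.204 + 0 ≈ 47.13 → 47.
Site A: 26.680 lies in 22.041–30.727, so I_lo=181, I_hi=240, C_lo=22.041, C_hi=30.727.
(240−181)/(30.727−22.041) × (26.680−22.041) + 181 = 59/8.686 × 4.639 + 181 ≈ 212.51 → 213.
AQIs: Site F=111, Site B=221, Site D=436, Site G=47, Site A=213. Site G (47) − Site D (436) = -389.

-389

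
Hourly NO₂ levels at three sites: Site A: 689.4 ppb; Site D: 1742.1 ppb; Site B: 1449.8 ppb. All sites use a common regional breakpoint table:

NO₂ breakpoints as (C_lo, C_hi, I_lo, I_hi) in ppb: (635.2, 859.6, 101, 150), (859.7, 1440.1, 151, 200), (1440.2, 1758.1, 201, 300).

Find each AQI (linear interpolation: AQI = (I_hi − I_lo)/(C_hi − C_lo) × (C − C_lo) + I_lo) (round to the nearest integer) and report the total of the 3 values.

612

Site A 689.4: bracket 635.2–859.6 → index 101–150; slope 49/224.4, offset 54.2.
AQI = 101 + 49/224.4·54.2 ≈ 112.84 ⇒ 113.
Site D: 1742.1 ∈ [1440.2, 1758.1] ↔ index [201, 300].
201 + (1742.1−1440.2)·(300−201)/(1758.1−1440.2) = 201 + 301.9·99/317.9 ≈ 295.02, so AQI = 295.
Site B: 1449.8 lies in 1440.2–1758.1, so I_lo=201, I_hi=300, C_lo=1440.2, C_hi=1758.1.
(300−201)/(1758.1−1440.2) × (1449.8−1440.2) + 201 = 99/317.9 × 9.6 + 201 ≈ 203.99 → 204.
AQIs: Site A=113, Site D=295, Site B=204. Sum = 113 + 295 + 204 = 612.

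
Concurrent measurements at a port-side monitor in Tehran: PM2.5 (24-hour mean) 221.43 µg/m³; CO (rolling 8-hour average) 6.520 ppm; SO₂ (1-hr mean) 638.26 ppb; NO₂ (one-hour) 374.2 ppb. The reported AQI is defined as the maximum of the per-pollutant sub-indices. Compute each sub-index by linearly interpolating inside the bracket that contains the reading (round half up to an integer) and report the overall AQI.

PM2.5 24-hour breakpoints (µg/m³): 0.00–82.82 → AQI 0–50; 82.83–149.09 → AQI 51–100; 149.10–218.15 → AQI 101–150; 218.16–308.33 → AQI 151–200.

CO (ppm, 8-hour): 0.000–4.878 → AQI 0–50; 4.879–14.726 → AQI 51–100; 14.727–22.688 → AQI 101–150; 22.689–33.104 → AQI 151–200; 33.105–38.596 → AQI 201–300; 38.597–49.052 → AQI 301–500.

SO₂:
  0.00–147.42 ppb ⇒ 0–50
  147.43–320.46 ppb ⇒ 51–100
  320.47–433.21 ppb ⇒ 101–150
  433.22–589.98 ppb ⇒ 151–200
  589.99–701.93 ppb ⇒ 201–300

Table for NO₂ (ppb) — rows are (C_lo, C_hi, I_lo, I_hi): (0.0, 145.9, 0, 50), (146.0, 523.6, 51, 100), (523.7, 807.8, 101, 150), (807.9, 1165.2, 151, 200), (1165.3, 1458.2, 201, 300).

244

PM2.5 221.43: bracket 218.16–308.33 → index 151–200; slope 49/90.17, offset 3.27.
AQI = 151 + 49/90.17·3.27 ≈ 152.78 ⇒ 153.
CO: 6.520 lies in 4.879–14.726, so I_lo=51, I_hi=100, C_lo=4.879, C_hi=14.726.
(100−51)/(14.726−4.879) × (6.520−4.879) + 51 = 49/9.847 × 1.641 + 51 ≈ 59.17 → 59.
SO₂: 638.26 ∈ [589.99, 701.93] ↔ index [201, 300].
201 + (638.26−589.99)·(300−201)/(701.93−589.99) = 201 + 48.27·99/111.94 ≈ 243.69, so AQI = 244.
NO₂ 374.2: bracket 146.0–523.6 → index 51–100; slope 49/377.6, offset 228.2.
AQI = 51 + 49/377.6·228.2 ≈ 80.61 ⇒ 81.
Sub-indices: PM2.5→153, CO→59, SO₂→244, NO₂→81. Overall AQI = max = 244; dominant pollutant is SO₂.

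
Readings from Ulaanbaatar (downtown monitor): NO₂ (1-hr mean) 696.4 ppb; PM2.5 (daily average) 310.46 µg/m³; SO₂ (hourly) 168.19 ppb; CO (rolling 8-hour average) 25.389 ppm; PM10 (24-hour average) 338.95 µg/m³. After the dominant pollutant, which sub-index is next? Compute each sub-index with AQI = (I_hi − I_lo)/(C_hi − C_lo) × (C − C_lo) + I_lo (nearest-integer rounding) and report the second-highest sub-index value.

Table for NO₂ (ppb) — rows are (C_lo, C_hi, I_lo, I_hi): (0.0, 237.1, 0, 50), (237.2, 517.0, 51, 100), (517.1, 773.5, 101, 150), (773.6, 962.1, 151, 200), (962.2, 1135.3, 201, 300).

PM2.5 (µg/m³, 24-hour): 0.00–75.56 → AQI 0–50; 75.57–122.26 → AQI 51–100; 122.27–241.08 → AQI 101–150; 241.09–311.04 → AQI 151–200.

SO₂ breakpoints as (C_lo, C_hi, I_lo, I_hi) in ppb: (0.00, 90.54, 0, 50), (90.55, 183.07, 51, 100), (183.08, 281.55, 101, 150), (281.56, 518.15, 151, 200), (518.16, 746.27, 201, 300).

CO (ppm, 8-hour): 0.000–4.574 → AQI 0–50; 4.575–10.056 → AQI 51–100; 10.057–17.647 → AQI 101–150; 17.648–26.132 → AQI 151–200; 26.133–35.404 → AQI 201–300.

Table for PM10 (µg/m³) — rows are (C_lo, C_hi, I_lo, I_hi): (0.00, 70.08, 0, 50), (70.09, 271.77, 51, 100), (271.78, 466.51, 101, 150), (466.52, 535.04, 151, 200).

NO₂: 696.4 lies in 517.1–773.5, so I_lo=101, I_hi=150, C_lo=517.1, C_hi=773.5.
(150−101)/(773.5−517.1) × (696.4−517.1) + 101 = 49/256.4 × 179.3 + 101 ≈ 135.27 → 135.
PM2.5: row 241.09–311.04 (AQI 151–200). (200−151)·(310.46−241.09)/(311.04−241.09) + 151 = 49·69.37/69.95 + 151 ≈ 199.59 → 200.
SO₂ 168.19: bracket 90.55–183.07 → index 51–100; slope 49/92.52, offset 77.64.
AQI = 51 + 49/92.52·77.64 ≈ 92.12 ⇒ 92.
CO: row 17.648–26.132 (AQI 151–200). (200−151)·(25.389−17.648)/(26.132−17.648) + 151 = 49·7.741/8.484 + 151 ≈ 195.71 → 196.
PM10: 338.95 ∈ [271.78, 466.51] ↔ index [101, 150].
101 + (338.95−271.78)·(150−101)/(466.51−271.78) = 101 + 67.17·49/194.73 ≈ 117.90, so AQI = 118.
Sub-indices: NO₂→135, PM2.5→200, SO₂→92, CO→196, PM10→118. Ranked high→low: 200, 196, 135, 118, 92. Second-highest sub-index = 196.

196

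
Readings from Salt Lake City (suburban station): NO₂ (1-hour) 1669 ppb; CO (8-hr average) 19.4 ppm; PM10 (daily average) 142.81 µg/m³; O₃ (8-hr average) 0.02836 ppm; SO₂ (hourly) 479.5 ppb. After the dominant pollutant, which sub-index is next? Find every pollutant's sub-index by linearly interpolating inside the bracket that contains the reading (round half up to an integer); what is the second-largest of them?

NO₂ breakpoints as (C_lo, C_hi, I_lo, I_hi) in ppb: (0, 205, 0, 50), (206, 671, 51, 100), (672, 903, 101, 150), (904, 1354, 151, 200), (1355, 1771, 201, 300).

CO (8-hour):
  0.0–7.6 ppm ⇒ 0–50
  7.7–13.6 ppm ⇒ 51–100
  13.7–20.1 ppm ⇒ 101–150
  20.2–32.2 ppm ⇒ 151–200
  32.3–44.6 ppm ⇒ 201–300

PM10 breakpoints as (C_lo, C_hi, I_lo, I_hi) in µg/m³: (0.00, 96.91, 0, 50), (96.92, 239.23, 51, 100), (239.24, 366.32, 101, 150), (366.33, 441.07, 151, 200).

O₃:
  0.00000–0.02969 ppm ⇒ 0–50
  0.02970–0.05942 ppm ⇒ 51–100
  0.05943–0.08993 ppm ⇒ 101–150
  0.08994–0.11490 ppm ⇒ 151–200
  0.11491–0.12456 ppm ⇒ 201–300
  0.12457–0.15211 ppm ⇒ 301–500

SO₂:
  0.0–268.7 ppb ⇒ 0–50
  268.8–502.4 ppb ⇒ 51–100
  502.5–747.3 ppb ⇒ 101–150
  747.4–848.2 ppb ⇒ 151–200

NO₂: 1669 ∈ [1355, 1771] ↔ index [201, 300].
201 + (1669−1355)·(300−201)/(1771−1355) = 201 + 314·99/416 ≈ 275.73, so AQI = 276.
CO: 19.4 ∈ [13.7, 20.1] ↔ index [101, 150].
101 + (19.4−13.7)·(150−101)/(20.1−13.7) = 101 + 5.7·49/6.4 ≈ 144.64, so AQI = 145.
PM10: 142.81 ∈ [96.92, 239.23] ↔ index [51, 100].
51 + (142.81−96.92)·(100−51)/(239.23−96.92) = 51 + 45.89·49/142.31 ≈ 66.80, so AQI = 67.
O₃ 0.02836: bracket 0.00000–0.02969 → index 0–50; slope 50/0.02969, offset 0.02836.
AQI = 0 + 50/0.02969·0.02836 ≈ 47.76 ⇒ 48.
SO₂: 479.5 lies in 268.8–502.4, so I_lo=51, I_hi=100, C_lo=268.8, C_hi=502.4.
(100−51)/(502.4−268.8) × (479.5−268.8) + 51 = 49/233.6 × 210.7 + 51 ≈ 95.20 → 95.
Sub-indices: NO₂→276, CO→145, PM10→67, O₃→48, SO₂→95. Ranked high→low: 276, 145, 95, 67, 48. Second-highest sub-index = 145.

145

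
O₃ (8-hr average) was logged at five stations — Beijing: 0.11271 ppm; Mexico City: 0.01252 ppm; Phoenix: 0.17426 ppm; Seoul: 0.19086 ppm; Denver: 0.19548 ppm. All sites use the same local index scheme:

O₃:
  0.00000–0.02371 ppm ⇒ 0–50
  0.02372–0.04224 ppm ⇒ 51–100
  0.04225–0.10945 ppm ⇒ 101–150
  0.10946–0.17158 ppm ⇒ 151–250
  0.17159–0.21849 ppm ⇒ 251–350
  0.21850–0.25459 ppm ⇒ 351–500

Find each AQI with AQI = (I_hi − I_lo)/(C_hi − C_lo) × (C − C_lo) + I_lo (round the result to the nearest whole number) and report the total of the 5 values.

Beijing 0.11271: bracket 0.10946–0.17158 → index 151–250; slope 99/0.06212, offset 0.00325.
AQI = 151 + 99/0.06212·0.00325 ≈ 156.18 ⇒ 156.
Mexico City 0.01252: bracket 0.00000–0.02371 → index 0–50; slope 50/0.02371, offset 0.01252.
AQI = 0 + 50/0.02371·0.01252 ≈ 26.40 ⇒ 26.
Phoenix: 0.17426 lies in 0.17159–0.21849, so I_lo=251, I_hi=350, C_lo=0.17159, C_hi=0.21849.
(350−251)/(0.21849−0.17159) × (0.17426−0.17159) + 251 = 99/0.04690 × 0.00267 + 251 ≈ 256.64 → 257.
Seoul: 0.19086 ∈ [0.17159, 0.21849] ↔ index [251, 350].
251 + (0.19086−0.17159)·(350−251)/(0.21849−0.17159) = 251 + 0.01927·99/0.04690 ≈ 291.68, so AQI = 292.
Denver: row 0.17159–0.21849 (AQI 251–350). (350−251)·(0.19548−0.17159)/(0.21849−0.17159) + 251 = 99·0.02389/0.04690 + 251 ≈ 301.43 → 301.
AQIs: Beijing=156, Mexico City=26, Phoenix=257, Seoul=292, Denver=301. Sum = 156 + 26 + 257 + 292 + 301 = 1032.

1032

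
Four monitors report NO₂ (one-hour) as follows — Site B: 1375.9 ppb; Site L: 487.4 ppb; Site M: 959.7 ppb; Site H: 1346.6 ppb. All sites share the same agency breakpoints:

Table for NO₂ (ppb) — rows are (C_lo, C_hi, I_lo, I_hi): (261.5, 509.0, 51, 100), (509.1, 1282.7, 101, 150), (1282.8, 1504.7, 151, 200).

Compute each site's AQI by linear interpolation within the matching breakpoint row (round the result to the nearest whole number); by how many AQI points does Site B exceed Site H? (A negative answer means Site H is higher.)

7

Site B: 1375.9 lies in 1282.8–1504.7, so I_lo=151, I_hi=200, C_lo=1282.8, C_hi=1504.7.
(200−151)/(1504.7−1282.8) × (1375.9−1282.8) + 151 = 49/221.9 × 93.1 + 151 ≈ 171.56 → 172.
Site L 487.4: bracket 261.5–509.0 → index 51–100; slope 49/247.5, offset 225.9.
AQI = 51 + 49/247.5·225.9 ≈ 95.72 ⇒ 96.
Site M: row 509.1–1282.7 (AQI 101–150). (150−101)·(959.7−509.1)/(1282.7−509.1) + 101 = 49·450.6/773.6 + 101 ≈ 129.54 → 130.
Site H: 1346.6 lies in 1282.8–1504.7, so I_lo=151, I_hi=200, C_lo=1282.8, C_hi=1504.7.
(200−151)/(1504.7−1282.8) × (1346.6−1282.8) + 151 = 49/221.9 × 63.8 + 151 ≈ 165.09 → 165.
AQIs: Site B=172, Site L=96, Site M=130, Site H=165. Site B (172) − Site H (165) = 7.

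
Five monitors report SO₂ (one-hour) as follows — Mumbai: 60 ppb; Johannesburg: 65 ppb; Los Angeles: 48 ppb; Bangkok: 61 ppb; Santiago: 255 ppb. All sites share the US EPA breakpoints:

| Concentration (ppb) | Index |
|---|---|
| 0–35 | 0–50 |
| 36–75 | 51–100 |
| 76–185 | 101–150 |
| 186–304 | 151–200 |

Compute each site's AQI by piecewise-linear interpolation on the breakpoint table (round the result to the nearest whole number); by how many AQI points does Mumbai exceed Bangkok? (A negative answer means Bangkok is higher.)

Mumbai 60: bracket 36–75 → index 51–100; slope 49/39, offset 24.
AQI = 51 + 49/39·24 ≈ 81.15 ⇒ 81.
Johannesburg: row 36–75 (AQI 51–100). (100−51)·(65−36)/(75−36) + 51 = 49·29/39 + 51 ≈ 87.44 → 87.
Los Angeles 48: bracket 36–75 → index 51–100; slope 49/39, offset 12.
AQI = 51 + 49/39·12 ≈ 66.08 ⇒ 66.
Bangkok: 61 lies in 36–75, so I_lo=51, I_hi=100, C_lo=36, C_hi=75.
(100−51)/(75−36) × (61−36) + 51 = 49/39 × 25 + 51 ≈ 82.41 → 82.
Santiago: 255 ∈ [186, 304] ↔ index [151, 200].
151 + (255−186)·(200−151)/(304−186) = 151 + 69·49/118 ≈ 179.65, so AQI = 180.
AQIs: Mumbai=81, Johannesburg=87, Los Angeles=66, Bangkok=82, Santiago=180. Mumbai (81) − Bangkok (82) = -1.

-1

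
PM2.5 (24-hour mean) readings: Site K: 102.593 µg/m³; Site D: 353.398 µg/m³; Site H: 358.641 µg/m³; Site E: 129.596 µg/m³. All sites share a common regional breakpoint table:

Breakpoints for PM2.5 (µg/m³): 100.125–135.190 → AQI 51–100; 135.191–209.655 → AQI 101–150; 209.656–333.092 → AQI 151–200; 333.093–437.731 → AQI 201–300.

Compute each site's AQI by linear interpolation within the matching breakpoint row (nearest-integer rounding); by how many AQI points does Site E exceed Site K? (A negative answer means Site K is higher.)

38

Site K 102.593: bracket 100.125–135.190 → index 51–100; slope 49/35.065, offset 2.468.
AQI = 51 + 49/35.065·2.468 ≈ 54.45 ⇒ 54.
Site D: 353.398 ∈ [333.093, 437.731] ↔ index [201, 300].
201 + (353.398−333.093)·(300−201)/(437.731−333.093) = 201 + 20.305·99/104.638 ≈ 220.21, so AQI = 220.
Site H: row 333.093–437.731 (AQI 201–300). (300−201)·(358.641−333.093)/(437.731−333.093) + 201 = 99·25.548/104.638 + 201 ≈ 225.17 → 225.
Site E: row 100.125–135.190 (AQI 51–100). (100−51)·(129.596−100.125)/(135.190−100.125) + 51 = 49·29.471/35.065 + 51 ≈ 92.18 → 92.
AQIs: Site K=54, Site D=220, Site H=225, Site E=92. Site E (92) − Site K (54) = 38.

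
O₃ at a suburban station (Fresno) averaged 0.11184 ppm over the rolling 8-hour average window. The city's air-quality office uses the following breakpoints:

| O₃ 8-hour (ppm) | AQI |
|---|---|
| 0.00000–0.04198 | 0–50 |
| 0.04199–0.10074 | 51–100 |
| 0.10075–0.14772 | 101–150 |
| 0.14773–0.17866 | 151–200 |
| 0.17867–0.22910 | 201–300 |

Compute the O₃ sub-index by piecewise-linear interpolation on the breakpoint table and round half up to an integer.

O₃: 0.11184 lies in 0.10075–0.14772, so I_lo=101, I_hi=150, C_lo=0.10075, C_hi=0.14772.
(150−101)/(0.14772−0.10075) × (0.11184−0.10075) + 101 = 49/0.04697 × 0.01109 + 101 ≈ 112.57 → 113.

113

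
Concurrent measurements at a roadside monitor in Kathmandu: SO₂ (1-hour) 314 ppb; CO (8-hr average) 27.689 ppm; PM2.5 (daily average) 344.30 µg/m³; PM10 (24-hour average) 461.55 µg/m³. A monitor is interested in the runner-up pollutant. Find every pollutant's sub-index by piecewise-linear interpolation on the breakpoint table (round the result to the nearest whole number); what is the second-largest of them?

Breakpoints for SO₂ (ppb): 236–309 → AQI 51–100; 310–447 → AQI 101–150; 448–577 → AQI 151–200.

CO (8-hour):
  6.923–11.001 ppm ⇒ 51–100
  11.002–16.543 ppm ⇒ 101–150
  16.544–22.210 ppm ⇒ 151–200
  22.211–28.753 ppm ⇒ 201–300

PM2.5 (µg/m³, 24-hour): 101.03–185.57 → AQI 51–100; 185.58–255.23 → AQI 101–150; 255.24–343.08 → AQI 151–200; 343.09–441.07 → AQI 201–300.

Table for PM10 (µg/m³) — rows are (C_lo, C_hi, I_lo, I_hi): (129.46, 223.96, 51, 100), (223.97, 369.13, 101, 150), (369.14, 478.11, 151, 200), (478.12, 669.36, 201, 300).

SO₂: 314 ∈ [310, 447] ↔ index [101, 150].
101 + (314−310)·(150−101)/(447−310) = 101 + 4·49/137 ≈ 102.43, so AQI = 102.
CO: 27.689 ∈ [22.211, 28.753] ↔ index [201, 300].
201 + (27.689−22.211)·(300−201)/(28.753−22.211) = 201 + 5.478·99/6.542 ≈ 283.90, so AQI = 284.
PM2.5: 344.30 ∈ [343.09, 441.07] ↔ index [201, 300].
201 + (344.30−343.09)·(300−201)/(441.07−343.09) = 201 + 1.21·99/97.98 ≈ 202.22, so AQI = 202.
PM10 461.55: bracket 369.14–478.11 → index 151–200; slope 49/108.97, offset 92.41.
AQI = 151 + 49/108.97·92.41 ≈ 192.55 ⇒ 193.
Sub-indices: SO₂→102, CO→284, PM2.5→202, PM10→193. Ranked high→low: 284, 202, 193, 102. Second-highest sub-index = 202.

202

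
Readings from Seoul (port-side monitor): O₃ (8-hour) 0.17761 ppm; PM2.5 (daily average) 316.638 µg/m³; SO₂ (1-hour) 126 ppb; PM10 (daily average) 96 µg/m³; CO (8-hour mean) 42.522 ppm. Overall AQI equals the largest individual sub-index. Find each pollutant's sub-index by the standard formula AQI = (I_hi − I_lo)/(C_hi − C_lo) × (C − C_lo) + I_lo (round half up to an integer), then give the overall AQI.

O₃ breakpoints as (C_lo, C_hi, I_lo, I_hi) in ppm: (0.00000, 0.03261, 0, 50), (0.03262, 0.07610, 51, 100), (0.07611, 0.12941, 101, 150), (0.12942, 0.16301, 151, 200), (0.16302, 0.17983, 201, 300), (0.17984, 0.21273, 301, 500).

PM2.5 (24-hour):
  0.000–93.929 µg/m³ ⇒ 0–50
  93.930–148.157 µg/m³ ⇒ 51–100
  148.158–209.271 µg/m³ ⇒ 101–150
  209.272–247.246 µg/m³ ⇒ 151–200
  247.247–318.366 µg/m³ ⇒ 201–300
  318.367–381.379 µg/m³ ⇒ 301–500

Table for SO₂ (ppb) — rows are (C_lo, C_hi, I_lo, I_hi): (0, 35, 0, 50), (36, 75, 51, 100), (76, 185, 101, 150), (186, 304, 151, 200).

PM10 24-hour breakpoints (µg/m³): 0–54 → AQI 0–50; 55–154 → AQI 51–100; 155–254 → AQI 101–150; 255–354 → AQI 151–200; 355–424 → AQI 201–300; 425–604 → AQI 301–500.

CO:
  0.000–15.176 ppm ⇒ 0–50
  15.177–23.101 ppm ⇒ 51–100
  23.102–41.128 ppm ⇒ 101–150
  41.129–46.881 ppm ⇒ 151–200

298

O₃: row 0.16302–0.17983 (AQI 201–300). (300−201)·(0.17761−0.16302)/(0.17983−0.16302) + 201 = 99·0.01459/0.01681 + 201 ≈ 286.93 → 287.
PM2.5: row 247.247–318.366 (AQI 201–300). (300−201)·(316.638−247.247)/(318.366−247.247) + 201 = 99·69.391/71.119 + 201 ≈ 297.59 → 298.
SO₂: 126 ∈ [76, 185] ↔ index [101, 150].
101 + (126−76)·(150−101)/(185−76) = 101 + 50·49/109 ≈ 123.48, so AQI = 123.
PM10: row 55–154 (AQI 51–100). (100−51)·(96−55)/(154−55) + 51 = 49·41/99 + 51 ≈ 71.29 → 71.
CO: 42.522 ∈ [41.129, 46.881] ↔ index [151, 200].
151 + (42.522−41.129)·(200−151)/(46.881−41.129) = 151 + 1.393·49/5.752 ≈ 162.87, so AQI = 163.
Sub-indices: O₃→287, PM2.5→298, SO₂→123, PM10→71, CO→163. Overall AQI = max = 298; dominant pollutant is PM2.5.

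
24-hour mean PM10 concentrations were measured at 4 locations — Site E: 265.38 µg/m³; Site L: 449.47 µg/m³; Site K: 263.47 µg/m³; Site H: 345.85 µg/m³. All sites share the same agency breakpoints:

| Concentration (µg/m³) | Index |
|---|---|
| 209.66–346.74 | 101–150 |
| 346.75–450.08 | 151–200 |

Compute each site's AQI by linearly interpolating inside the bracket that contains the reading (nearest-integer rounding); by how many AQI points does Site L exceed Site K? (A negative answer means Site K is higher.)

80

Site E 265.38: bracket 209.66–346.74 → index 101–150; slope 49/137.08, offset 55.72.
AQI = 101 + 49/137.08·55.72 ≈ 120.92 ⇒ 121.
Site L: 449.47 ∈ [346.75, 450.08] ↔ index [151, 200].
151 + (449.47−346.75)·(200−151)/(450.08−346.75) = 151 + 102.72·49/103.33 ≈ 199.71, so AQI = 200.
Site K: row 209.66–346.74 (AQI 101–150). (150−101)·(263.47−209.66)/(346.74−209.66) + 101 = 49·53.81/137.08 + 101 ≈ 120.23 → 120.
Site H 345.85: bracket 209.66–346.74 → index 101–150; slope 49/137.08, offset 136.19.
AQI = 101 + 49/137.08·136.19 ≈ 149.68 ⇒ 150.
AQIs: Site E=121, Site L=200, Site K=120, Site H=150. Site L (200) − Site K (120) = 80.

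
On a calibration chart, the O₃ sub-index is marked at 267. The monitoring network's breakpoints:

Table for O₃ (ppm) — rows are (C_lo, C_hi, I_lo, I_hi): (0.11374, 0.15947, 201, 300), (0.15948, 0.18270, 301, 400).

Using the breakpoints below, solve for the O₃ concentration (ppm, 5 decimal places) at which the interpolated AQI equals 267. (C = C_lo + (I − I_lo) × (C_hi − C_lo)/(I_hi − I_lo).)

0.14423

AQI 267 lies in the 201–300 band, which corresponds to 0.11374–0.15947 ppm.
C = 0.11374 + (267−201)×(0.15947−0.11374)/(300−201) = 0.11374 + 66×0.04573/99 ≈ 0.1442267 ppm → 0.14423 ppm to 5 dp.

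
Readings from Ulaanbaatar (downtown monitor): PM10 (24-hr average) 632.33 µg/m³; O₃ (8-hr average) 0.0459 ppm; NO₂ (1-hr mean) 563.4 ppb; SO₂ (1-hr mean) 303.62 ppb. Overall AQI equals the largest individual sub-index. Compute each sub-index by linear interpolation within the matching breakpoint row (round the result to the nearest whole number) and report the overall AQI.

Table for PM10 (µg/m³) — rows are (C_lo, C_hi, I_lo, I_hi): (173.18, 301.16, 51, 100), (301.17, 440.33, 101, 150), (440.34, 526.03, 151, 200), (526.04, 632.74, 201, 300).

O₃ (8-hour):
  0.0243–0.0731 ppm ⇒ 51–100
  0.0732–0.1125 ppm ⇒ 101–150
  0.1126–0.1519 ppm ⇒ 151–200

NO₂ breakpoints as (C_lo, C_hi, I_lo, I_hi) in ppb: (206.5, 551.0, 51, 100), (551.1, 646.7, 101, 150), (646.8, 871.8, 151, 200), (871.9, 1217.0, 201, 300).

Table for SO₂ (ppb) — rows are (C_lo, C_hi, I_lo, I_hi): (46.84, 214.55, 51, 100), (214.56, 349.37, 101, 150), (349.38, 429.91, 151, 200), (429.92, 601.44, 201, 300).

PM10: 632.33 ∈ [526.04, 632.74] ↔ index [201, 300].
201 + (632.33−526.04)·(300−201)/(632.74−526.04) = 201 + 106.29·99/106.70 ≈ 299.62, so AQI = 300.
O₃ 0.0459: bracket 0.0243–0.0731 → index 51–100; slope 49/0.0488, offset 0.0216.
AQI = 51 + 49/0.0488·0.0216 ≈ 72.69 ⇒ 73.
NO₂ 563.4: bracket 551.1–646.7 → index 101–150; slope 49/95.6, offset 12.3.
AQI = 101 + 49/95.6·12.3 ≈ 107.30 ⇒ 107.
SO₂: 303.62 lies in 214.56–349.37, so I_lo=101, I_hi=150, C_lo=214.56, C_hi=349.37.
(150−101)/(349.37−214.56) × (303.62−214.56) + 101 = 49/134.81 × 89.06 + 101 ≈ 133.37 → 133.
Sub-indices: PM10→300, O₃→73, NO₂→107, SO₂→133. Overall AQI = max = 300; dominant pollutant is PM10.

300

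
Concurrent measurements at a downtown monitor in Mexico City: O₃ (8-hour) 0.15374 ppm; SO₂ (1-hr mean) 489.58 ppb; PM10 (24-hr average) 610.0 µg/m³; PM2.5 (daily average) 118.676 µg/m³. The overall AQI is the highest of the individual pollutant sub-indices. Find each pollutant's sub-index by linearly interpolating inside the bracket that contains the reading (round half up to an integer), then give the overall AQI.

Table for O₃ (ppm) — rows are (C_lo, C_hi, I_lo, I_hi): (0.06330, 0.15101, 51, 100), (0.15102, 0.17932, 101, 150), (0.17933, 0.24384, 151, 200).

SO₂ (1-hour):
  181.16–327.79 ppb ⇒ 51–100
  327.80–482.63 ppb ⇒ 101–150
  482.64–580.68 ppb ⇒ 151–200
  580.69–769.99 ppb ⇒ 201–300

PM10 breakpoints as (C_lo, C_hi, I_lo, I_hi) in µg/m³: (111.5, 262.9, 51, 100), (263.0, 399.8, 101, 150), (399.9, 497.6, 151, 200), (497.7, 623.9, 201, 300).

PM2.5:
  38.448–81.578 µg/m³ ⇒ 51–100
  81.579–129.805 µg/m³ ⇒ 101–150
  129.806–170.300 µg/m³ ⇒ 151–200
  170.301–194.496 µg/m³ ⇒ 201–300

289

O₃: row 0.15102–0.17932 (AQI 101–150). (150−101)·(0.15374−0.15102)/(0.17932−0.15102) + 101 = 49·0.00272/0.02830 + 101 ≈ 105.71 → 106.
SO₂: 489.58 lies in 482.64–580.68, so I_lo=151, I_hi=200, C_lo=482.64, C_hi=580.68.
(200−151)/(580.68−482.64) × (489.58−482.64) + 151 = 49/98.04 × 6.94 + 151 ≈ 154.47 → 154.
PM10: 610.0 lies in 497.7–623.9, so I_lo=201, I_hi=300, C_lo=497.7, C_hi=623.9.
(300−201)/(623.9−497.7) × (610.0−497.7) + 201 = 99/126.2 × 112.3 + 201 ≈ 289.10 → 289.
PM2.5: 118.676 lies in 81.579–129.805, so I_lo=101, I_hi=150, C_lo=81.579, C_hi=129.805.
(150−101)/(129.805−81.579) × (118.676−81.579) + 101 = 49/48.226 × 37.097 + 101 ≈ 138.69 → 139.
Sub-indices: O₃→106, SO₂→154, PM10→289, PM2.5→139. Overall AQI = max = 289; dominant pollutant is PM10.
AQI 289: Very Unhealthy.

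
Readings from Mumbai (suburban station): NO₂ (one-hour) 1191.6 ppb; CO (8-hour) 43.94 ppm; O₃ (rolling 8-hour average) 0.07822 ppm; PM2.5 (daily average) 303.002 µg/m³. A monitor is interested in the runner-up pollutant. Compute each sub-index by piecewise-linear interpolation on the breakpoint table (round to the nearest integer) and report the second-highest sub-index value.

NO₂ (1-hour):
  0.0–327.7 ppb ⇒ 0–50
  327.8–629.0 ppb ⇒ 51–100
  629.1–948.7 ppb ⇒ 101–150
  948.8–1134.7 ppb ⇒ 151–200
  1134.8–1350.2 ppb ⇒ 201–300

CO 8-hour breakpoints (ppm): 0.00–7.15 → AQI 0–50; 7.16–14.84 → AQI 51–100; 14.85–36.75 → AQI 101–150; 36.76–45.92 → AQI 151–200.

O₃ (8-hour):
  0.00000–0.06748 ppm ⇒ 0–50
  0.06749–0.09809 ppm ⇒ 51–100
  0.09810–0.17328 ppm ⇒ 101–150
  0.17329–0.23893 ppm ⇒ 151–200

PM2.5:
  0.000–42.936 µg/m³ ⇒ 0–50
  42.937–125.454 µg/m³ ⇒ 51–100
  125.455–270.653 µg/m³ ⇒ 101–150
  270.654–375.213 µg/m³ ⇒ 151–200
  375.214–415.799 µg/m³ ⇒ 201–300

NO₂: 1191.6 ∈ [1134.8, 1350.2] ↔ index [201, 300].
201 + (1191.6−1134.8)·(300−201)/(1350.2−1134.8) = 201 + 56.8·99/215.4 ≈ 227.11, so AQI = 227.
CO: row 36.76–45.92 (AQI 151–200). (200−151)·(43.94−36.76)/(45.92−36.76) + 151 = 49·7.18/9.16 + 151 ≈ 189.41 → 189.
O₃: 0.07822 lies in 0.06749–0.09809, so I_lo=51, I_hi=100, C_lo=0.06749, C_hi=0.09809.
(100−51)/(0.09809−0.06749) × (0.07822−0.06749) + 51 = 49/0.03060 × 0.01073 + 51 ≈ 68.18 → 68.
PM2.5: 303.002 lies in 270.654–375.213, so I_lo=151, I_hi=200, C_lo=270.654, C_hi=375.213.
(200−151)/(375.213−270.654) × (303.002−270.654) + 151 = 49/104.559 × 32.348 + 151 ≈ 166.16 → 166.
Sub-indices: NO₂→227, CO→189, O₃→68, PM2.5→166. Ranked high→low: 227, 189, 166, 68. Second-highest sub-index = 189.

189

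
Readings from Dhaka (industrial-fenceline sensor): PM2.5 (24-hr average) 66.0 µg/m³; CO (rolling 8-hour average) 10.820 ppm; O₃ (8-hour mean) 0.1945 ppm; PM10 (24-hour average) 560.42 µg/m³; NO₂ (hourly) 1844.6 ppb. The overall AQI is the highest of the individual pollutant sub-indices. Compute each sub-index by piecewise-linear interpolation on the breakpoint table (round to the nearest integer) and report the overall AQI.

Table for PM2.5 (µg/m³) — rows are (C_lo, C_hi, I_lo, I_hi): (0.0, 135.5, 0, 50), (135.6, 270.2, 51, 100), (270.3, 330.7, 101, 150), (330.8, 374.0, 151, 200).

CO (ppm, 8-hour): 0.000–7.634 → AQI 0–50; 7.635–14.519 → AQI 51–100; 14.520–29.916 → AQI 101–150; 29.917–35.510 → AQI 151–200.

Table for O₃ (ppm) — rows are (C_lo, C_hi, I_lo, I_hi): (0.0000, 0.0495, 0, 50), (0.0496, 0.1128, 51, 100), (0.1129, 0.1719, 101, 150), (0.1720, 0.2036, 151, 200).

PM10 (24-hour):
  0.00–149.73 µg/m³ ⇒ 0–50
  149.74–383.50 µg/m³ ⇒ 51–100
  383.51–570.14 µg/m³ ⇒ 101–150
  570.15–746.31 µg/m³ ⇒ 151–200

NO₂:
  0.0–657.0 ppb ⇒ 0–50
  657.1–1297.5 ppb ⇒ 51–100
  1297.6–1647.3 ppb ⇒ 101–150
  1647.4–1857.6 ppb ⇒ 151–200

197

PM2.5: row 0.0–135.5 (AQI 0–50). (50−0)·(66.0−0.0)/(135.5−0.0) + 0 = 50·66.0/135.5 + 0 ≈ 24.35 → 24.
CO: 10.820 ∈ [7.635, 14.519] ↔ index [51, 100].
51 + (10.820−7.635)·(100−51)/(14.519−7.635) = 51 + 3.185·49/6.884 ≈ 73.67, so AQI = 74.
O₃ 0.1945: bracket 0.1720–0.2036 → index 151–200; slope 49/0.0316, offset 0.0225.
AQI = 151 + 49/0.0316·0.0225 ≈ 185.89 ⇒ 186.
PM10: 560.42 lies in 383.51–570.14, so I_lo=101, I_hi=150, C_lo=383.51, C_hi=570.14.
(150−101)/(570.14−383.51) × (560.42−383.51) + 101 = 49/186.63 × 176.91 + 101 ≈ 147.45 → 147.
NO₂: 1844.6 lies in 1647.4–1857.6, so I_lo=151, I_hi=200, C_lo=1647.4, C_hi=1857.6.
(200−151)/(1857.6−1647.4) × (1844.6−1647.4) + 151 = 49/210.2 × 197.2 + 151 ≈ 196.97 → 197.
Sub-indices: PM2.5→24, CO→74, O₃→186, PM10→147, NO₂→197. Overall AQI = max = 197; dominant pollutant is NO₂.
AQI 197: Unhealthy.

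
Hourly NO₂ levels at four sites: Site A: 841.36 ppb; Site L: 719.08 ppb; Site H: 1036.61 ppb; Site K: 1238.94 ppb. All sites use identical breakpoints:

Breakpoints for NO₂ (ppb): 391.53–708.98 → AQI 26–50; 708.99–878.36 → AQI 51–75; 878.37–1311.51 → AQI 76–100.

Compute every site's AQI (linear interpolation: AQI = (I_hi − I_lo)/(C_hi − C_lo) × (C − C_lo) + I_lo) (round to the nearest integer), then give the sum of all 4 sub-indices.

303

Site A 841.36: bracket 708.99–878.36 → index 51–75; slope 24/169.37, offset 132.37.
AQI = 51 + 24/169.37·132.37 ≈ 69.76 ⇒ 70.
Site L 719.08: bracket 708.99–878.36 → index 51–75; slope 24/169.37, offset 10.09.
AQI = 51 + 24/169.37·10.09 ≈ 52.43 ⇒ 52.
Site H: row 878.37–1311.51 (AQI 76–100). (100−76)·(1036.61−878.37)/(1311.51−878.37) + 76 = 24·158.24/433.14 + 76 ≈ 84.77 → 85.
Site K: row 878.37–1311.51 (AQI 76–100). (100−76)·(1238.94−878.37)/(1311.51−878.37) + 76 = 24·360.57/433.14 + 76 ≈ 95.98 → 96.
AQIs: Site A=70, Site L=52, Site H=85, Site K=96. Sum = 70 + 52 + 85 + 96 = 303.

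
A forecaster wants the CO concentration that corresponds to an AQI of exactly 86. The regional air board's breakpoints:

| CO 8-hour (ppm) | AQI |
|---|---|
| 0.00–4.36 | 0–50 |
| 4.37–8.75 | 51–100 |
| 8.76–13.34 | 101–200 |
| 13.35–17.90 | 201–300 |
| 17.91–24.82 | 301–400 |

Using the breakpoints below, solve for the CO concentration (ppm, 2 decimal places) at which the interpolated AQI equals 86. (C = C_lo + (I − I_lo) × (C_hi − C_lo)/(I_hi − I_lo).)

AQI 86 lies in the 51–100 band, which corresponds to 4.37–8.75 ppm.
C = 4.37 + (86−51)×(8.75−4.37)/(100−51) = 4.37 + 35×4.38/49 ≈ 7.4986 ppm → 7.50 ppm to 2 dp.

7.50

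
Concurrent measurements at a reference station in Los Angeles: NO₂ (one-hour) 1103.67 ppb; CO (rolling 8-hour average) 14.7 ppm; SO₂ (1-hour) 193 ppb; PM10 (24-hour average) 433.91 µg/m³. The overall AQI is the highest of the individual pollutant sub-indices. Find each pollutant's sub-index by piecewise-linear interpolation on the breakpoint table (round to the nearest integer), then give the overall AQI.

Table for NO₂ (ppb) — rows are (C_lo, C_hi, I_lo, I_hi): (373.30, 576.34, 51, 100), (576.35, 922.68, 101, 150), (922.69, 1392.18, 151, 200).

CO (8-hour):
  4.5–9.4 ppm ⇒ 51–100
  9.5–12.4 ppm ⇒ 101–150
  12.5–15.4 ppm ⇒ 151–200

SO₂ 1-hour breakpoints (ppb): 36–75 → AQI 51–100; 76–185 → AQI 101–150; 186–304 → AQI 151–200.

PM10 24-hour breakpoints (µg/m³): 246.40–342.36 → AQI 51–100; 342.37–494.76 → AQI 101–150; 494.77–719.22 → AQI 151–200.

188

NO₂: 1103.67 lies in 922.69–1392.18, so I_lo=151, I_hi=200, C_lo=922.69, C_hi=1392.18.
(200−151)/(1392.18−922.69) × (1103.67−922.69) + 151 = 49/469.49 × 180.98 + 151 ≈ 169.89 → 170.
CO: 14.7 lies in 12.5–15.4, so I_lo=151, I_hi=200, C_lo=12.5, C_hi=15.4.
(200−151)/(15.4−12.5) × (14.7−12.5) + 151 = 49/2.9 × 2.2 + 151 ≈ 188.17 → 188.
SO₂: 193 ∈ [186, 304] ↔ index [151, 200].
151 + (193−186)·(200−151)/(304−186) = 151 + 7·49/118 ≈ 153.91, so AQI = 154.
PM10: 433.91 ∈ [342.37, 494.76] ↔ index [101, 150].
101 + (433.91−342.37)·(150−101)/(494.76−342.37) = 101 + 91.54·49/152.39 ≈ 130.43, so AQI = 130.
Sub-indices: NO₂→170, CO→188, SO₂→154, PM10→130. Overall AQI = max = 188; dominant pollutant is CO.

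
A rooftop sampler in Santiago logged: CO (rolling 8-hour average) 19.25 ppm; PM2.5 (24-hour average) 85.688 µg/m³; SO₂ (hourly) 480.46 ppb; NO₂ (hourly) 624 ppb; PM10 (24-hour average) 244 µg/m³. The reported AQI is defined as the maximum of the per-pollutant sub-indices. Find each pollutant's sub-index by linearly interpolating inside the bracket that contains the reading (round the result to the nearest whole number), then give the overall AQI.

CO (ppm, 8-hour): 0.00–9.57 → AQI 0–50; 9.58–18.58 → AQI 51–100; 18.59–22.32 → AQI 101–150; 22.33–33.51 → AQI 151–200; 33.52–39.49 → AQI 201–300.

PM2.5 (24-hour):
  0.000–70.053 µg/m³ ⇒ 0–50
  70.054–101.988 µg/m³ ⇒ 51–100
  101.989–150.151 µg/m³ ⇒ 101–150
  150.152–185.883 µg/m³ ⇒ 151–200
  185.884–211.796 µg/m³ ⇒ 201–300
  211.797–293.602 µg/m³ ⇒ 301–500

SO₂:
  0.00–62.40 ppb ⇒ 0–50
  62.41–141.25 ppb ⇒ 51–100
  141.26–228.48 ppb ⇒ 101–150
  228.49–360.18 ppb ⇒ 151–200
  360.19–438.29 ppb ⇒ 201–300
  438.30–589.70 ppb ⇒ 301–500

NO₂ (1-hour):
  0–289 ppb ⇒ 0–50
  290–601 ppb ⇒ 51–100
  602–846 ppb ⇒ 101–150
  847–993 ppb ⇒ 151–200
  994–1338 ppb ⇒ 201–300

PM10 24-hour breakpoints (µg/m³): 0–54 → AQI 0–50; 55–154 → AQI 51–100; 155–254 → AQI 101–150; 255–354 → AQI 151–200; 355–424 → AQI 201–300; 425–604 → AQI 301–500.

356

CO: 19.25 lies in 18.59–22.32, so I_lo=101, I_hi=150, C_lo=18.59, C_hi=22.32.
(150−101)/(22.32−18.59) × (19.25−18.59) + 101 = 49/3.73 × 0.66 + 101 ≈ 109.67 → 110.
PM2.5: row 70.054–101.988 (AQI 51–100). (100−51)·(85.688−70.054)/(101.988−70.054) + 51 = 49·15.634/31.934 + 51 ≈ 74.99 → 75.
SO₂: 480.46 ∈ [438.30, 589.70] ↔ index [301, 500].
301 + (480.46−438.30)·(500−301)/(589.70−438.30) = 301 + 42.16·199/151.40 ≈ 356.42, so AQI = 356.
NO₂: 624 lies in 602–846, so I_lo=101, I_hi=150, C_lo=602, C_hi=846.
(150−101)/(846−602) × (624−602) + 101 = 49/244 × 22 + 101 ≈ 105.42 → 105.
PM10: 244 ∈ [155, 254] ↔ index [101, 150].
101 + (244−155)·(150−101)/(254−155) = 101 + 89·49/99 ≈ 145.05, so AQI = 145.
Sub-indices: CO→110, PM2.5→75, SO₂→356, NO₂→105, PM10→145. Overall AQI = max = 356; dominant pollutant is SO₂.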